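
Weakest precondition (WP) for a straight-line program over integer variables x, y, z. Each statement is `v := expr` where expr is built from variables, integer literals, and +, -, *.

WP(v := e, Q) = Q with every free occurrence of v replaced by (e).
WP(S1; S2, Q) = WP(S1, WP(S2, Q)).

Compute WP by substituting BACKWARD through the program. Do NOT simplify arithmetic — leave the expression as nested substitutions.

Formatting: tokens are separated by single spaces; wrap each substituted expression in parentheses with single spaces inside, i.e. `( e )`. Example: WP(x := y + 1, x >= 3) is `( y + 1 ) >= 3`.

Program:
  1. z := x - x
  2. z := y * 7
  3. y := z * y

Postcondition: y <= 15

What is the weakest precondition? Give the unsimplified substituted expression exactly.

Answer: ( ( y * 7 ) * y ) <= 15

Derivation:
post: y <= 15
stmt 3: y := z * y  -- replace 1 occurrence(s) of y with (z * y)
  => ( z * y ) <= 15
stmt 2: z := y * 7  -- replace 1 occurrence(s) of z with (y * 7)
  => ( ( y * 7 ) * y ) <= 15
stmt 1: z := x - x  -- replace 0 occurrence(s) of z with (x - x)
  => ( ( y * 7 ) * y ) <= 15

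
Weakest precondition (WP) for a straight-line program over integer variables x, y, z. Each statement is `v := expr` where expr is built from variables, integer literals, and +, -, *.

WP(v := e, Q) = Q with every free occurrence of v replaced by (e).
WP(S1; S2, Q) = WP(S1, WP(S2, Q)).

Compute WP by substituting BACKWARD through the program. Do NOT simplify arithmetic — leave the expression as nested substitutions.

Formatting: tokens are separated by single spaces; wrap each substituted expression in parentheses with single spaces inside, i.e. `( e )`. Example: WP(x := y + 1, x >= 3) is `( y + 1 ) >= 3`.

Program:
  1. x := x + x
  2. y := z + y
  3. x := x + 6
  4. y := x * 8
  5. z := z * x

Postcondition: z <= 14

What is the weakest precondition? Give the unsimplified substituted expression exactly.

Answer: ( z * ( ( x + x ) + 6 ) ) <= 14

Derivation:
post: z <= 14
stmt 5: z := z * x  -- replace 1 occurrence(s) of z with (z * x)
  => ( z * x ) <= 14
stmt 4: y := x * 8  -- replace 0 occurrence(s) of y with (x * 8)
  => ( z * x ) <= 14
stmt 3: x := x + 6  -- replace 1 occurrence(s) of x with (x + 6)
  => ( z * ( x + 6 ) ) <= 14
stmt 2: y := z + y  -- replace 0 occurrence(s) of y with (z + y)
  => ( z * ( x + 6 ) ) <= 14
stmt 1: x := x + x  -- replace 1 occurrence(s) of x with (x + x)
  => ( z * ( ( x + x ) + 6 ) ) <= 14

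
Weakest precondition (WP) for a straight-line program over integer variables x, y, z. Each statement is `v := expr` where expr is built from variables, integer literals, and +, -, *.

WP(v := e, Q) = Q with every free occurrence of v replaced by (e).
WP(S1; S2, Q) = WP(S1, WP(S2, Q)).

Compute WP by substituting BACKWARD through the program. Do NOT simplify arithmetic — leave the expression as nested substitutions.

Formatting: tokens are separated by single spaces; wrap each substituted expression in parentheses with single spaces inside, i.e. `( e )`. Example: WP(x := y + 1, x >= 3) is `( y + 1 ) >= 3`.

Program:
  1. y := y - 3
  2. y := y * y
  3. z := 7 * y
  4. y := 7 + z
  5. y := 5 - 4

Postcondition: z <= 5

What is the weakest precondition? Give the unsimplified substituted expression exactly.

Answer: ( 7 * ( ( y - 3 ) * ( y - 3 ) ) ) <= 5

Derivation:
post: z <= 5
stmt 5: y := 5 - 4  -- replace 0 occurrence(s) of y with (5 - 4)
  => z <= 5
stmt 4: y := 7 + z  -- replace 0 occurrence(s) of y with (7 + z)
  => z <= 5
stmt 3: z := 7 * y  -- replace 1 occurrence(s) of z with (7 * y)
  => ( 7 * y ) <= 5
stmt 2: y := y * y  -- replace 1 occurrence(s) of y with (y * y)
  => ( 7 * ( y * y ) ) <= 5
stmt 1: y := y - 3  -- replace 2 occurrence(s) of y with (y - 3)
  => ( 7 * ( ( y - 3 ) * ( y - 3 ) ) ) <= 5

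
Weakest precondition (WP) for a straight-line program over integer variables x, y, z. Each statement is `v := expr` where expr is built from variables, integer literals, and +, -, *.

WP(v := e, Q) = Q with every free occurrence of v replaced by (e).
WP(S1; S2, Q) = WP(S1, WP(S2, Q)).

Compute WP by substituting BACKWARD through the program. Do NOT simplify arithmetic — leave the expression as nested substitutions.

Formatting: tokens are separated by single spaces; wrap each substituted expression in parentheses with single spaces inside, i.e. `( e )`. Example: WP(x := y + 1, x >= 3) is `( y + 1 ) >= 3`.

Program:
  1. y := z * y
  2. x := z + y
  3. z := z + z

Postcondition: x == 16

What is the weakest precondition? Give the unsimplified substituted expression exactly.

post: x == 16
stmt 3: z := z + z  -- replace 0 occurrence(s) of z with (z + z)
  => x == 16
stmt 2: x := z + y  -- replace 1 occurrence(s) of x with (z + y)
  => ( z + y ) == 16
stmt 1: y := z * y  -- replace 1 occurrence(s) of y with (z * y)
  => ( z + ( z * y ) ) == 16

Answer: ( z + ( z * y ) ) == 16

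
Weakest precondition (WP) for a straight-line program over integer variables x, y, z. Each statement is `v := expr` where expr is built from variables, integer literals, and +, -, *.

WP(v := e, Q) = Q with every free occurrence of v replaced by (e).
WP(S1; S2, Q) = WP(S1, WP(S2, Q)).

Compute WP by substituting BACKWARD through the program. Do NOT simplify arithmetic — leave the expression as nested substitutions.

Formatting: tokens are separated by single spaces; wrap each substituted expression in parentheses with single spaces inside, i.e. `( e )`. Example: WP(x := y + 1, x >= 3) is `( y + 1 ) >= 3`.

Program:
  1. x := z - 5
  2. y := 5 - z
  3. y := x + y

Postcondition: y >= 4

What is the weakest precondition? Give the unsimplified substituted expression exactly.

Answer: ( ( z - 5 ) + ( 5 - z ) ) >= 4

Derivation:
post: y >= 4
stmt 3: y := x + y  -- replace 1 occurrence(s) of y with (x + y)
  => ( x + y ) >= 4
stmt 2: y := 5 - z  -- replace 1 occurrence(s) of y with (5 - z)
  => ( x + ( 5 - z ) ) >= 4
stmt 1: x := z - 5  -- replace 1 occurrence(s) of x with (z - 5)
  => ( ( z - 5 ) + ( 5 - z ) ) >= 4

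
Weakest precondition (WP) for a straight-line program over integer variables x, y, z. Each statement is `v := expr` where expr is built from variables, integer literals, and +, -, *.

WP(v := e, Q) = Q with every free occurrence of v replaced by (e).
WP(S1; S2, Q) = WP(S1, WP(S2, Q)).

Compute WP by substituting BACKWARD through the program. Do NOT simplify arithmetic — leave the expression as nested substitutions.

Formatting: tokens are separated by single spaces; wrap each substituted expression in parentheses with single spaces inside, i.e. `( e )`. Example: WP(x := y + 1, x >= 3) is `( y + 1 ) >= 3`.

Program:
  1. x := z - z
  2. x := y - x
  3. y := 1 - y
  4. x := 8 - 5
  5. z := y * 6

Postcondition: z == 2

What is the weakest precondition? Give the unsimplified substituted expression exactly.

Answer: ( ( 1 - y ) * 6 ) == 2

Derivation:
post: z == 2
stmt 5: z := y * 6  -- replace 1 occurrence(s) of z with (y * 6)
  => ( y * 6 ) == 2
stmt 4: x := 8 - 5  -- replace 0 occurrence(s) of x with (8 - 5)
  => ( y * 6 ) == 2
stmt 3: y := 1 - y  -- replace 1 occurrence(s) of y with (1 - y)
  => ( ( 1 - y ) * 6 ) == 2
stmt 2: x := y - x  -- replace 0 occurrence(s) of x with (y - x)
  => ( ( 1 - y ) * 6 ) == 2
stmt 1: x := z - z  -- replace 0 occurrence(s) of x with (z - z)
  => ( ( 1 - y ) * 6 ) == 2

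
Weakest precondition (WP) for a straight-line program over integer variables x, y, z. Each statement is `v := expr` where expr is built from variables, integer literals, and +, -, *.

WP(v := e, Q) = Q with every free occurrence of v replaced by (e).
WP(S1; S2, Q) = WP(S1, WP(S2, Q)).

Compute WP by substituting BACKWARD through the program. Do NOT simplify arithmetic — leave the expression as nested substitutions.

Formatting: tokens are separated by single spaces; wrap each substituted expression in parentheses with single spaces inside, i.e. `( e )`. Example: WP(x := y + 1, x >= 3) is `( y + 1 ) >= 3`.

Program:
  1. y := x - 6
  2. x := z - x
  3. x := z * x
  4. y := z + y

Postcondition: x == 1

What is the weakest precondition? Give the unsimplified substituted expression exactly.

post: x == 1
stmt 4: y := z + y  -- replace 0 occurrence(s) of y with (z + y)
  => x == 1
stmt 3: x := z * x  -- replace 1 occurrence(s) of x with (z * x)
  => ( z * x ) == 1
stmt 2: x := z - x  -- replace 1 occurrence(s) of x with (z - x)
  => ( z * ( z - x ) ) == 1
stmt 1: y := x - 6  -- replace 0 occurrence(s) of y with (x - 6)
  => ( z * ( z - x ) ) == 1

Answer: ( z * ( z - x ) ) == 1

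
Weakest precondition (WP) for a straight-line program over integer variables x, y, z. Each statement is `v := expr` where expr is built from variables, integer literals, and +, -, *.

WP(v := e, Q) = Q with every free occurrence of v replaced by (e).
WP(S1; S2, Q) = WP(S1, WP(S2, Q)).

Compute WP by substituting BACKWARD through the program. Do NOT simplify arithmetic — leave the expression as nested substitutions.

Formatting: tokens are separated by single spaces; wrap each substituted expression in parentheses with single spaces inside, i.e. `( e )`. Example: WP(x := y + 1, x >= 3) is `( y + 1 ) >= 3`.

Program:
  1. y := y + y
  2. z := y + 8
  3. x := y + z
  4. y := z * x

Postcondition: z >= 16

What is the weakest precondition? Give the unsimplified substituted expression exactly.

post: z >= 16
stmt 4: y := z * x  -- replace 0 occurrence(s) of y with (z * x)
  => z >= 16
stmt 3: x := y + z  -- replace 0 occurrence(s) of x with (y + z)
  => z >= 16
stmt 2: z := y + 8  -- replace 1 occurrence(s) of z with (y + 8)
  => ( y + 8 ) >= 16
stmt 1: y := y + y  -- replace 1 occurrence(s) of y with (y + y)
  => ( ( y + y ) + 8 ) >= 16

Answer: ( ( y + y ) + 8 ) >= 16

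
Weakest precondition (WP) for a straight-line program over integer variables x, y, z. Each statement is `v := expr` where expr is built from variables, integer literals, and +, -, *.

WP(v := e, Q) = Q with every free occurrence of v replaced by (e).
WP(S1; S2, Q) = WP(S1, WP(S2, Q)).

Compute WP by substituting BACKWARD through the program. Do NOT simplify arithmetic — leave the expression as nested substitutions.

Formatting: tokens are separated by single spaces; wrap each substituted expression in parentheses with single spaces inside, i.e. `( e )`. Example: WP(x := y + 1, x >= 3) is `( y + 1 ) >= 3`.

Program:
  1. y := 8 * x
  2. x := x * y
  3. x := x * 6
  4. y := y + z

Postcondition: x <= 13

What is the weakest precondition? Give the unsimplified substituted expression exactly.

post: x <= 13
stmt 4: y := y + z  -- replace 0 occurrence(s) of y with (y + z)
  => x <= 13
stmt 3: x := x * 6  -- replace 1 occurrence(s) of x with (x * 6)
  => ( x * 6 ) <= 13
stmt 2: x := x * y  -- replace 1 occurrence(s) of x with (x * y)
  => ( ( x * y ) * 6 ) <= 13
stmt 1: y := 8 * x  -- replace 1 occurrence(s) of y with (8 * x)
  => ( ( x * ( 8 * x ) ) * 6 ) <= 13

Answer: ( ( x * ( 8 * x ) ) * 6 ) <= 13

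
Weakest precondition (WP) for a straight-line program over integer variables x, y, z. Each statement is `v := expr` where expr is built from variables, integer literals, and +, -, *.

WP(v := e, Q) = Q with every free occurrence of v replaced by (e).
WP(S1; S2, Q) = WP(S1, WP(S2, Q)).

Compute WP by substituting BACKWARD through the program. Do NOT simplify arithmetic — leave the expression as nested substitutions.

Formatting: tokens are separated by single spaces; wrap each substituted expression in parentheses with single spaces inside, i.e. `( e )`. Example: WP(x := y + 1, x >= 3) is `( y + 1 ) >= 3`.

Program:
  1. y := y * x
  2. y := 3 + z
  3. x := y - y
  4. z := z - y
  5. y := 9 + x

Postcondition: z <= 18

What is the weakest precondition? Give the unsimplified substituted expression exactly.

Answer: ( z - ( 3 + z ) ) <= 18

Derivation:
post: z <= 18
stmt 5: y := 9 + x  -- replace 0 occurrence(s) of y with (9 + x)
  => z <= 18
stmt 4: z := z - y  -- replace 1 occurrence(s) of z with (z - y)
  => ( z - y ) <= 18
stmt 3: x := y - y  -- replace 0 occurrence(s) of x with (y - y)
  => ( z - y ) <= 18
stmt 2: y := 3 + z  -- replace 1 occurrence(s) of y with (3 + z)
  => ( z - ( 3 + z ) ) <= 18
stmt 1: y := y * x  -- replace 0 occurrence(s) of y with (y * x)
  => ( z - ( 3 + z ) ) <= 18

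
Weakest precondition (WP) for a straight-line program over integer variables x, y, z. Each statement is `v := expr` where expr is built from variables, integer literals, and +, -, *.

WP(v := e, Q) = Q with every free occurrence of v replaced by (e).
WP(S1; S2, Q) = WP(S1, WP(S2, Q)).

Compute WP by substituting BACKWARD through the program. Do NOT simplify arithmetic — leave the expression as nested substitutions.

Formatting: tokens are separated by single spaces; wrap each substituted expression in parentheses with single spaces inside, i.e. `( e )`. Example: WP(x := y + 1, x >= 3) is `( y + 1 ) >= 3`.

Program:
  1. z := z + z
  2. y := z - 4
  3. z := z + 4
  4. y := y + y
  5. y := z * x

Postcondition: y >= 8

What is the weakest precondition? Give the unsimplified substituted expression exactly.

Answer: ( ( ( z + z ) + 4 ) * x ) >= 8

Derivation:
post: y >= 8
stmt 5: y := z * x  -- replace 1 occurrence(s) of y with (z * x)
  => ( z * x ) >= 8
stmt 4: y := y + y  -- replace 0 occurrence(s) of y with (y + y)
  => ( z * x ) >= 8
stmt 3: z := z + 4  -- replace 1 occurrence(s) of z with (z + 4)
  => ( ( z + 4 ) * x ) >= 8
stmt 2: y := z - 4  -- replace 0 occurrence(s) of y with (z - 4)
  => ( ( z + 4 ) * x ) >= 8
stmt 1: z := z + z  -- replace 1 occurrence(s) of z with (z + z)
  => ( ( ( z + z ) + 4 ) * x ) >= 8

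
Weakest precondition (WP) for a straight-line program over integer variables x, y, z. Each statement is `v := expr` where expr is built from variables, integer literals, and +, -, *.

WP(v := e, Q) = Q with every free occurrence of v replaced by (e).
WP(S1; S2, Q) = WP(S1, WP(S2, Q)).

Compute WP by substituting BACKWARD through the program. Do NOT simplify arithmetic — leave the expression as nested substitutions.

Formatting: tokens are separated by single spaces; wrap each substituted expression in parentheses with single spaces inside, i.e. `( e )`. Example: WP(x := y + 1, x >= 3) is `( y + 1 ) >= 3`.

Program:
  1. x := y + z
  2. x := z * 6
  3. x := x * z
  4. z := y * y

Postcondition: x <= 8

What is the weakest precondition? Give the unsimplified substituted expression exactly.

post: x <= 8
stmt 4: z := y * y  -- replace 0 occurrence(s) of z with (y * y)
  => x <= 8
stmt 3: x := x * z  -- replace 1 occurrence(s) of x with (x * z)
  => ( x * z ) <= 8
stmt 2: x := z * 6  -- replace 1 occurrence(s) of x with (z * 6)
  => ( ( z * 6 ) * z ) <= 8
stmt 1: x := y + z  -- replace 0 occurrence(s) of x with (y + z)
  => ( ( z * 6 ) * z ) <= 8

Answer: ( ( z * 6 ) * z ) <= 8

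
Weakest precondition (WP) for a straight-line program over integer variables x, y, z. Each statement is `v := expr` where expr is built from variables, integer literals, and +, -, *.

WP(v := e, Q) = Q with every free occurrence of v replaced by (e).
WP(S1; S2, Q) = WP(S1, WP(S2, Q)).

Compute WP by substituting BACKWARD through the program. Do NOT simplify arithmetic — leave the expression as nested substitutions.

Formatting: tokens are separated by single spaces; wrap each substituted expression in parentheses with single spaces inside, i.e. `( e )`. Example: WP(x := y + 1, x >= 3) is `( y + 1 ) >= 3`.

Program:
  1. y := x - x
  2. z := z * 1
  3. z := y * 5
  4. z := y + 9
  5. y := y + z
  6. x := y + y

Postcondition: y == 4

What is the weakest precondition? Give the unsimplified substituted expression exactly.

Answer: ( ( x - x ) + ( ( x - x ) + 9 ) ) == 4

Derivation:
post: y == 4
stmt 6: x := y + y  -- replace 0 occurrence(s) of x with (y + y)
  => y == 4
stmt 5: y := y + z  -- replace 1 occurrence(s) of y with (y + z)
  => ( y + z ) == 4
stmt 4: z := y + 9  -- replace 1 occurrence(s) of z with (y + 9)
  => ( y + ( y + 9 ) ) == 4
stmt 3: z := y * 5  -- replace 0 occurrence(s) of z with (y * 5)
  => ( y + ( y + 9 ) ) == 4
stmt 2: z := z * 1  -- replace 0 occurrence(s) of z with (z * 1)
  => ( y + ( y + 9 ) ) == 4
stmt 1: y := x - x  -- replace 2 occurrence(s) of y with (x - x)
  => ( ( x - x ) + ( ( x - x ) + 9 ) ) == 4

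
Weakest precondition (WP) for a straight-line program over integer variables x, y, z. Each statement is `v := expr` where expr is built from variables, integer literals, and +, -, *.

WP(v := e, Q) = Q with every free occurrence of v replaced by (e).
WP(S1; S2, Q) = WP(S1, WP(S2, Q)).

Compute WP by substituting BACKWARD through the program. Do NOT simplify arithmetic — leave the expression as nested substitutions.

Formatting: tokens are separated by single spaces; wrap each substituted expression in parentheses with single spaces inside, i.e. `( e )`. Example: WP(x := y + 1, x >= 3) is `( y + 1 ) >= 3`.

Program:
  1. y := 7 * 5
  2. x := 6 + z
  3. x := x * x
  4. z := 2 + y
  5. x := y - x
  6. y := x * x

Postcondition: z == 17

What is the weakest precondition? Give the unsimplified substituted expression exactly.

post: z == 17
stmt 6: y := x * x  -- replace 0 occurrence(s) of y with (x * x)
  => z == 17
stmt 5: x := y - x  -- replace 0 occurrence(s) of x with (y - x)
  => z == 17
stmt 4: z := 2 + y  -- replace 1 occurrence(s) of z with (2 + y)
  => ( 2 + y ) == 17
stmt 3: x := x * x  -- replace 0 occurrence(s) of x with (x * x)
  => ( 2 + y ) == 17
stmt 2: x := 6 + z  -- replace 0 occurrence(s) of x with (6 + z)
  => ( 2 + y ) == 17
stmt 1: y := 7 * 5  -- replace 1 occurrence(s) of y with (7 * 5)
  => ( 2 + ( 7 * 5 ) ) == 17

Answer: ( 2 + ( 7 * 5 ) ) == 17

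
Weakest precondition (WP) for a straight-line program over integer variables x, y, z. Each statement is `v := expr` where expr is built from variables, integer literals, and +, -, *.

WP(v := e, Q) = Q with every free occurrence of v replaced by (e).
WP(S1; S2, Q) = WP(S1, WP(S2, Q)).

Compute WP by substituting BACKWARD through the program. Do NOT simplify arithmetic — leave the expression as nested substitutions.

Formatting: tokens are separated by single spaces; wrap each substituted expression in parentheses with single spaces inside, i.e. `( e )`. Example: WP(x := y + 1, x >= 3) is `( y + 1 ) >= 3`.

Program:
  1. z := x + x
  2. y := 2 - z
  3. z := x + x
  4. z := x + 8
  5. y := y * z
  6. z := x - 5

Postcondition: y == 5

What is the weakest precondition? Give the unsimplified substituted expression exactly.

post: y == 5
stmt 6: z := x - 5  -- replace 0 occurrence(s) of z with (x - 5)
  => y == 5
stmt 5: y := y * z  -- replace 1 occurrence(s) of y with (y * z)
  => ( y * z ) == 5
stmt 4: z := x + 8  -- replace 1 occurrence(s) of z with (x + 8)
  => ( y * ( x + 8 ) ) == 5
stmt 3: z := x + x  -- replace 0 occurrence(s) of z with (x + x)
  => ( y * ( x + 8 ) ) == 5
stmt 2: y := 2 - z  -- replace 1 occurrence(s) of y with (2 - z)
  => ( ( 2 - z ) * ( x + 8 ) ) == 5
stmt 1: z := x + x  -- replace 1 occurrence(s) of z with (x + x)
  => ( ( 2 - ( x + x ) ) * ( x + 8 ) ) == 5

Answer: ( ( 2 - ( x + x ) ) * ( x + 8 ) ) == 5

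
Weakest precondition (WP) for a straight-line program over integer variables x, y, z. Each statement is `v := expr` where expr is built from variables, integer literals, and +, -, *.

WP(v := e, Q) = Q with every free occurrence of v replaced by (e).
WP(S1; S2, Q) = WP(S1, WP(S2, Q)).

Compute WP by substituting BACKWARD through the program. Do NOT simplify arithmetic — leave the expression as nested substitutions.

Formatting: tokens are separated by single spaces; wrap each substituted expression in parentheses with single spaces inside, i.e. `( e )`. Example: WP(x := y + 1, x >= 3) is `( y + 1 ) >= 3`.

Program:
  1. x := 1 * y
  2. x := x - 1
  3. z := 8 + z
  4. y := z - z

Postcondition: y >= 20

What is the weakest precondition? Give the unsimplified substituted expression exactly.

Answer: ( ( 8 + z ) - ( 8 + z ) ) >= 20

Derivation:
post: y >= 20
stmt 4: y := z - z  -- replace 1 occurrence(s) of y with (z - z)
  => ( z - z ) >= 20
stmt 3: z := 8 + z  -- replace 2 occurrence(s) of z with (8 + z)
  => ( ( 8 + z ) - ( 8 + z ) ) >= 20
stmt 2: x := x - 1  -- replace 0 occurrence(s) of x with (x - 1)
  => ( ( 8 + z ) - ( 8 + z ) ) >= 20
stmt 1: x := 1 * y  -- replace 0 occurrence(s) of x with (1 * y)
  => ( ( 8 + z ) - ( 8 + z ) ) >= 20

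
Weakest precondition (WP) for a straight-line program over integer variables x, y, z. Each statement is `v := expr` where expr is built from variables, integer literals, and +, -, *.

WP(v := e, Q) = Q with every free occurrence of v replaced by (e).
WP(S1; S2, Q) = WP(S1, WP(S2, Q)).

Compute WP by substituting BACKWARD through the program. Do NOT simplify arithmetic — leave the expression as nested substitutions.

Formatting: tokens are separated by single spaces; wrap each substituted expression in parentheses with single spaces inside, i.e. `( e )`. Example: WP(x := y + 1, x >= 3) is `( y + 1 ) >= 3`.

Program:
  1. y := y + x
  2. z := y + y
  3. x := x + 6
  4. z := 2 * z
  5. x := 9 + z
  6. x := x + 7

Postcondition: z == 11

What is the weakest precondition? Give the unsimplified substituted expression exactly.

post: z == 11
stmt 6: x := x + 7  -- replace 0 occurrence(s) of x with (x + 7)
  => z == 11
stmt 5: x := 9 + z  -- replace 0 occurrence(s) of x with (9 + z)
  => z == 11
stmt 4: z := 2 * z  -- replace 1 occurrence(s) of z with (2 * z)
  => ( 2 * z ) == 11
stmt 3: x := x + 6  -- replace 0 occurrence(s) of x with (x + 6)
  => ( 2 * z ) == 11
stmt 2: z := y + y  -- replace 1 occurrence(s) of z with (y + y)
  => ( 2 * ( y + y ) ) == 11
stmt 1: y := y + x  -- replace 2 occurrence(s) of y with (y + x)
  => ( 2 * ( ( y + x ) + ( y + x ) ) ) == 11

Answer: ( 2 * ( ( y + x ) + ( y + x ) ) ) == 11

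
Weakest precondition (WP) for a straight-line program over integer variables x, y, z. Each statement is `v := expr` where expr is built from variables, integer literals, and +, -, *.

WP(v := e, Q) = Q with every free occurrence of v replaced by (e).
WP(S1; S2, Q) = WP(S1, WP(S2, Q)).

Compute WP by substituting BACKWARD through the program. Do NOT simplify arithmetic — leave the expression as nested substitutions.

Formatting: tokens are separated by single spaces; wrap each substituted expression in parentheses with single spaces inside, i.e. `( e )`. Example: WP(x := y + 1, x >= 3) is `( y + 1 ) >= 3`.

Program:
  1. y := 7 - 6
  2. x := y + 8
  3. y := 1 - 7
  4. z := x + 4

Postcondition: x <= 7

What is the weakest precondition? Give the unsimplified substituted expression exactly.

Answer: ( ( 7 - 6 ) + 8 ) <= 7

Derivation:
post: x <= 7
stmt 4: z := x + 4  -- replace 0 occurrence(s) of z with (x + 4)
  => x <= 7
stmt 3: y := 1 - 7  -- replace 0 occurrence(s) of y with (1 - 7)
  => x <= 7
stmt 2: x := y + 8  -- replace 1 occurrence(s) of x with (y + 8)
  => ( y + 8 ) <= 7
stmt 1: y := 7 - 6  -- replace 1 occurrence(s) of y with (7 - 6)
  => ( ( 7 - 6 ) + 8 ) <= 7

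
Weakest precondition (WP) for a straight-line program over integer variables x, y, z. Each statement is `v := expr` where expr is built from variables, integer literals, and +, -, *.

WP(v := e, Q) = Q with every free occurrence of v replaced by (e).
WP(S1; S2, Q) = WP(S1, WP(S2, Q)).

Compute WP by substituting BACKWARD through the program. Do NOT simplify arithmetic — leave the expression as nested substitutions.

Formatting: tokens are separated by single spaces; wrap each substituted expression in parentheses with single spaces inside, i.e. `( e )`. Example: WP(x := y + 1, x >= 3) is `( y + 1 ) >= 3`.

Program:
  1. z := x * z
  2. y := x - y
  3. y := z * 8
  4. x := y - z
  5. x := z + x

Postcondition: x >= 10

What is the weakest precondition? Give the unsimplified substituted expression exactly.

post: x >= 10
stmt 5: x := z + x  -- replace 1 occurrence(s) of x with (z + x)
  => ( z + x ) >= 10
stmt 4: x := y - z  -- replace 1 occurrence(s) of x with (y - z)
  => ( z + ( y - z ) ) >= 10
stmt 3: y := z * 8  -- replace 1 occurrence(s) of y with (z * 8)
  => ( z + ( ( z * 8 ) - z ) ) >= 10
stmt 2: y := x - y  -- replace 0 occurrence(s) of y with (x - y)
  => ( z + ( ( z * 8 ) - z ) ) >= 10
stmt 1: z := x * z  -- replace 3 occurrence(s) of z with (x * z)
  => ( ( x * z ) + ( ( ( x * z ) * 8 ) - ( x * z ) ) ) >= 10

Answer: ( ( x * z ) + ( ( ( x * z ) * 8 ) - ( x * z ) ) ) >= 10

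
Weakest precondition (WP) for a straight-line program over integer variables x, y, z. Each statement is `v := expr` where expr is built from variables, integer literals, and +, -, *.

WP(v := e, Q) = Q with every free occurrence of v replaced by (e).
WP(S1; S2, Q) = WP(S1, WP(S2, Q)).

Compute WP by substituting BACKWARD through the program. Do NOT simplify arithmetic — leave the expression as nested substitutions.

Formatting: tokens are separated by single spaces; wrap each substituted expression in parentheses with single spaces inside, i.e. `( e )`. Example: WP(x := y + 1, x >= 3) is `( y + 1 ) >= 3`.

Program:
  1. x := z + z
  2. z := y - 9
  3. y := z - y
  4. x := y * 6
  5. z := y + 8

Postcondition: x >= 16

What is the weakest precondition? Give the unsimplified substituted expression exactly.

post: x >= 16
stmt 5: z := y + 8  -- replace 0 occurrence(s) of z with (y + 8)
  => x >= 16
stmt 4: x := y * 6  -- replace 1 occurrence(s) of x with (y * 6)
  => ( y * 6 ) >= 16
stmt 3: y := z - y  -- replace 1 occurrence(s) of y with (z - y)
  => ( ( z - y ) * 6 ) >= 16
stmt 2: z := y - 9  -- replace 1 occurrence(s) of z with (y - 9)
  => ( ( ( y - 9 ) - y ) * 6 ) >= 16
stmt 1: x := z + z  -- replace 0 occurrence(s) of x with (z + z)
  => ( ( ( y - 9 ) - y ) * 6 ) >= 16

Answer: ( ( ( y - 9 ) - y ) * 6 ) >= 16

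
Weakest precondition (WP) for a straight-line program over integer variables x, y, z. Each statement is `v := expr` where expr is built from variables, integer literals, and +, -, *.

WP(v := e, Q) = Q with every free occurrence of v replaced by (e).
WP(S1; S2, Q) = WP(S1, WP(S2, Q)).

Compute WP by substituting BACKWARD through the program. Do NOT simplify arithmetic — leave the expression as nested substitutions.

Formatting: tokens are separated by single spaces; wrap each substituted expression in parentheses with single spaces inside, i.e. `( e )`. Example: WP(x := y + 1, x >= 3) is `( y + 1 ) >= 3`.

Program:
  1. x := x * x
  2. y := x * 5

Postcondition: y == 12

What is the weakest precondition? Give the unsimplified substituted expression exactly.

post: y == 12
stmt 2: y := x * 5  -- replace 1 occurrence(s) of y with (x * 5)
  => ( x * 5 ) == 12
stmt 1: x := x * x  -- replace 1 occurrence(s) of x with (x * x)
  => ( ( x * x ) * 5 ) == 12

Answer: ( ( x * x ) * 5 ) == 12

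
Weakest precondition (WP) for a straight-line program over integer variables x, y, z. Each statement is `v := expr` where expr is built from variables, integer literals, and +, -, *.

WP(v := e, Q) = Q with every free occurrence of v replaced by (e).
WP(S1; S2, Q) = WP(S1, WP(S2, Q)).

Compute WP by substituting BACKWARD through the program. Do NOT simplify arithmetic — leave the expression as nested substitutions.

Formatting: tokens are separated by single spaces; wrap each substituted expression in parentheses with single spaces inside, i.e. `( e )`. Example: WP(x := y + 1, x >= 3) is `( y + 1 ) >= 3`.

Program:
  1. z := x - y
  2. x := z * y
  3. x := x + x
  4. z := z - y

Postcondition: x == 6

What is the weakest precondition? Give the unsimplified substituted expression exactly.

post: x == 6
stmt 4: z := z - y  -- replace 0 occurrence(s) of z with (z - y)
  => x == 6
stmt 3: x := x + x  -- replace 1 occurrence(s) of x with (x + x)
  => ( x + x ) == 6
stmt 2: x := z * y  -- replace 2 occurrence(s) of x with (z * y)
  => ( ( z * y ) + ( z * y ) ) == 6
stmt 1: z := x - y  -- replace 2 occurrence(s) of z with (x - y)
  => ( ( ( x - y ) * y ) + ( ( x - y ) * y ) ) == 6

Answer: ( ( ( x - y ) * y ) + ( ( x - y ) * y ) ) == 6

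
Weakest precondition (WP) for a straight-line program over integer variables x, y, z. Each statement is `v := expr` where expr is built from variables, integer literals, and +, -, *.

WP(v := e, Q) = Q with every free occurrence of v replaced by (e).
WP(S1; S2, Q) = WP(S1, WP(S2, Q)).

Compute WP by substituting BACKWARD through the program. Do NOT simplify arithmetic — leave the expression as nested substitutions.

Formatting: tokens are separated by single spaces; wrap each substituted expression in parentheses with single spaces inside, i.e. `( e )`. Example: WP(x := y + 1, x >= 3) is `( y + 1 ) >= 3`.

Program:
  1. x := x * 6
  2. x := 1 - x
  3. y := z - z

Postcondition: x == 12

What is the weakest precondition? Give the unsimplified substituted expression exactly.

Answer: ( 1 - ( x * 6 ) ) == 12

Derivation:
post: x == 12
stmt 3: y := z - z  -- replace 0 occurrence(s) of y with (z - z)
  => x == 12
stmt 2: x := 1 - x  -- replace 1 occurrence(s) of x with (1 - x)
  => ( 1 - x ) == 12
stmt 1: x := x * 6  -- replace 1 occurrence(s) of x with (x * 6)
  => ( 1 - ( x * 6 ) ) == 12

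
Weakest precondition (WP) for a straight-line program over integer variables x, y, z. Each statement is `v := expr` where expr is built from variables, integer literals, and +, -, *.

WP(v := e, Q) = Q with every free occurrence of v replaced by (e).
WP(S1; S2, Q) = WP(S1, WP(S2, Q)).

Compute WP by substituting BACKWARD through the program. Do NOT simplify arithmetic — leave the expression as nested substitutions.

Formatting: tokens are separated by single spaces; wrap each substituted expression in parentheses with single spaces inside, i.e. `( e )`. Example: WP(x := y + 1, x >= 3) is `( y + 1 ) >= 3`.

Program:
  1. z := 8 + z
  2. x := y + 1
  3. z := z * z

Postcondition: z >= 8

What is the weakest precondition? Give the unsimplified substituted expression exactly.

post: z >= 8
stmt 3: z := z * z  -- replace 1 occurrence(s) of z with (z * z)
  => ( z * z ) >= 8
stmt 2: x := y + 1  -- replace 0 occurrence(s) of x with (y + 1)
  => ( z * z ) >= 8
stmt 1: z := 8 + z  -- replace 2 occurrence(s) of z with (8 + z)
  => ( ( 8 + z ) * ( 8 + z ) ) >= 8

Answer: ( ( 8 + z ) * ( 8 + z ) ) >= 8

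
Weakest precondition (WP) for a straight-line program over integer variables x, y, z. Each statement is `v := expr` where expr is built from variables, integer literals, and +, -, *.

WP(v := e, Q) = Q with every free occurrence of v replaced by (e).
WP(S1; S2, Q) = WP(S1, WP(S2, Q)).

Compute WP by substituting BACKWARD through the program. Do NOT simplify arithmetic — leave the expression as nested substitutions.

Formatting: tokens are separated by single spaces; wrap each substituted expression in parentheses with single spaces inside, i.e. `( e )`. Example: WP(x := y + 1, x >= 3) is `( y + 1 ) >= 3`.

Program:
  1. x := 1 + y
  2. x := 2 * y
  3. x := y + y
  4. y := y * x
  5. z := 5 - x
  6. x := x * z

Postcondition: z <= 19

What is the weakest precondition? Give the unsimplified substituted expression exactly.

post: z <= 19
stmt 6: x := x * z  -- replace 0 occurrence(s) of x with (x * z)
  => z <= 19
stmt 5: z := 5 - x  -- replace 1 occurrence(s) of z with (5 - x)
  => ( 5 - x ) <= 19
stmt 4: y := y * x  -- replace 0 occurrence(s) of y with (y * x)
  => ( 5 - x ) <= 19
stmt 3: x := y + y  -- replace 1 occurrence(s) of x with (y + y)
  => ( 5 - ( y + y ) ) <= 19
stmt 2: x := 2 * y  -- replace 0 occurrence(s) of x with (2 * y)
  => ( 5 - ( y + y ) ) <= 19
stmt 1: x := 1 + y  -- replace 0 occurrence(s) of x with (1 + y)
  => ( 5 - ( y + y ) ) <= 19

Answer: ( 5 - ( y + y ) ) <= 19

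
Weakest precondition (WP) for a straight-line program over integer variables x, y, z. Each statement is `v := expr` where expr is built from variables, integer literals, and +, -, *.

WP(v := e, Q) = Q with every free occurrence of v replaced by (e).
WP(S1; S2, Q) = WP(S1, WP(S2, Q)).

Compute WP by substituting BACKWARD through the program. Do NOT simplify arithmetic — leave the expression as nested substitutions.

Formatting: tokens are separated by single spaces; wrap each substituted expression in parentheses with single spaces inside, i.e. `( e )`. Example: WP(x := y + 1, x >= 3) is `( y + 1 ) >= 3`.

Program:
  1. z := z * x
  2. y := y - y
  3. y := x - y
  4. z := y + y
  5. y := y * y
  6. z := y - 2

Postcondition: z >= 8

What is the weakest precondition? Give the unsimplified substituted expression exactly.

post: z >= 8
stmt 6: z := y - 2  -- replace 1 occurrence(s) of z with (y - 2)
  => ( y - 2 ) >= 8
stmt 5: y := y * y  -- replace 1 occurrence(s) of y with (y * y)
  => ( ( y * y ) - 2 ) >= 8
stmt 4: z := y + y  -- replace 0 occurrence(s) of z with (y + y)
  => ( ( y * y ) - 2 ) >= 8
stmt 3: y := x - y  -- replace 2 occurrence(s) of y with (x - y)
  => ( ( ( x - y ) * ( x - y ) ) - 2 ) >= 8
stmt 2: y := y - y  -- replace 2 occurrence(s) of y with (y - y)
  => ( ( ( x - ( y - y ) ) * ( x - ( y - y ) ) ) - 2 ) >= 8
stmt 1: z := z * x  -- replace 0 occurrence(s) of z with (z * x)
  => ( ( ( x - ( y - y ) ) * ( x - ( y - y ) ) ) - 2 ) >= 8

Answer: ( ( ( x - ( y - y ) ) * ( x - ( y - y ) ) ) - 2 ) >= 8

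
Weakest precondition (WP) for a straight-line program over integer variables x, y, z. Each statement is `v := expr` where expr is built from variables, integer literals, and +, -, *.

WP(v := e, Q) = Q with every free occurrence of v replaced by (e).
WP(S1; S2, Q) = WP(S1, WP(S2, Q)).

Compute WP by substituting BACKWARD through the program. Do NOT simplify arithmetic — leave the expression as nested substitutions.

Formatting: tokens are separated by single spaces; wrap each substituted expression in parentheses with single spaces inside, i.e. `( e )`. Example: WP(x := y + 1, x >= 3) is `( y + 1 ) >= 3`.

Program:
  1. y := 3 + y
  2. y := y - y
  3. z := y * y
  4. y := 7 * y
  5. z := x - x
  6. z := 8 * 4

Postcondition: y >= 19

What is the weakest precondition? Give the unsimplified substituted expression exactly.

Answer: ( 7 * ( ( 3 + y ) - ( 3 + y ) ) ) >= 19

Derivation:
post: y >= 19
stmt 6: z := 8 * 4  -- replace 0 occurrence(s) of z with (8 * 4)
  => y >= 19
stmt 5: z := x - x  -- replace 0 occurrence(s) of z with (x - x)
  => y >= 19
stmt 4: y := 7 * y  -- replace 1 occurrence(s) of y with (7 * y)
  => ( 7 * y ) >= 19
stmt 3: z := y * y  -- replace 0 occurrence(s) of z with (y * y)
  => ( 7 * y ) >= 19
stmt 2: y := y - y  -- replace 1 occurrence(s) of y with (y - y)
  => ( 7 * ( y - y ) ) >= 19
stmt 1: y := 3 + y  -- replace 2 occurrence(s) of y with (3 + y)
  => ( 7 * ( ( 3 + y ) - ( 3 + y ) ) ) >= 19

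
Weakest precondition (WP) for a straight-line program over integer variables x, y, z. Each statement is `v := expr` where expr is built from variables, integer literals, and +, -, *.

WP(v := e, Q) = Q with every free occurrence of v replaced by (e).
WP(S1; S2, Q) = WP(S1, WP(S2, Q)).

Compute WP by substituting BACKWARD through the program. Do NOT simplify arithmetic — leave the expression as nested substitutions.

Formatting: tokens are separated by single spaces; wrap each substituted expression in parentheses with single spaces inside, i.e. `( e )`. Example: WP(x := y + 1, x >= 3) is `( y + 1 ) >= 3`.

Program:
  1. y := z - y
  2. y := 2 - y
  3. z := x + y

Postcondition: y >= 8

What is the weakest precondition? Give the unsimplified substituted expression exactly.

Answer: ( 2 - ( z - y ) ) >= 8

Derivation:
post: y >= 8
stmt 3: z := x + y  -- replace 0 occurrence(s) of z with (x + y)
  => y >= 8
stmt 2: y := 2 - y  -- replace 1 occurrence(s) of y with (2 - y)
  => ( 2 - y ) >= 8
stmt 1: y := z - y  -- replace 1 occurrence(s) of y with (z - y)
  => ( 2 - ( z - y ) ) >= 8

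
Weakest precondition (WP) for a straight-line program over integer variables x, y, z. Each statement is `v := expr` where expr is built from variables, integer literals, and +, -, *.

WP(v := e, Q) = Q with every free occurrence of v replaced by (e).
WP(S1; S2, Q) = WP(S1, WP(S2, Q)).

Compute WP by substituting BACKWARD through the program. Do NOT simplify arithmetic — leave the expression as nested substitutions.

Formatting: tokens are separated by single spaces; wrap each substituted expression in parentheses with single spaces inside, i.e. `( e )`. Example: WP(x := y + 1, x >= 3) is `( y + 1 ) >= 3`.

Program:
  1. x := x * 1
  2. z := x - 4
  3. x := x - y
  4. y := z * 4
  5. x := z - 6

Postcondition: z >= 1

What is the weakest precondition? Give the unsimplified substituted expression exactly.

post: z >= 1
stmt 5: x := z - 6  -- replace 0 occurrence(s) of x with (z - 6)
  => z >= 1
stmt 4: y := z * 4  -- replace 0 occurrence(s) of y with (z * 4)
  => z >= 1
stmt 3: x := x - y  -- replace 0 occurrence(s) of x with (x - y)
  => z >= 1
stmt 2: z := x - 4  -- replace 1 occurrence(s) of z with (x - 4)
  => ( x - 4 ) >= 1
stmt 1: x := x * 1  -- replace 1 occurrence(s) of x with (x * 1)
  => ( ( x * 1 ) - 4 ) >= 1

Answer: ( ( x * 1 ) - 4 ) >= 1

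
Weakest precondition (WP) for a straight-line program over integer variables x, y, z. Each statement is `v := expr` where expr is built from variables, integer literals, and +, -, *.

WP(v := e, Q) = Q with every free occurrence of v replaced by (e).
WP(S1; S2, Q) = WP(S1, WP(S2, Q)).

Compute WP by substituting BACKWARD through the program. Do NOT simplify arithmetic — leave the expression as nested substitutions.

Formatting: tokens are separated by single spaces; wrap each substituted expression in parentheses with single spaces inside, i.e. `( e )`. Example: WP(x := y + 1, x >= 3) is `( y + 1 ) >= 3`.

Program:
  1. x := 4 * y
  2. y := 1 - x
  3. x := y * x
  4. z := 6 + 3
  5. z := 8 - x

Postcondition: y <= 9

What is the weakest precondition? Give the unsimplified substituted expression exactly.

Answer: ( 1 - ( 4 * y ) ) <= 9

Derivation:
post: y <= 9
stmt 5: z := 8 - x  -- replace 0 occurrence(s) of z with (8 - x)
  => y <= 9
stmt 4: z := 6 + 3  -- replace 0 occurrence(s) of z with (6 + 3)
  => y <= 9
stmt 3: x := y * x  -- replace 0 occurrence(s) of x with (y * x)
  => y <= 9
stmt 2: y := 1 - x  -- replace 1 occurrence(s) of y with (1 - x)
  => ( 1 - x ) <= 9
stmt 1: x := 4 * y  -- replace 1 occurrence(s) of x with (4 * y)
  => ( 1 - ( 4 * y ) ) <= 9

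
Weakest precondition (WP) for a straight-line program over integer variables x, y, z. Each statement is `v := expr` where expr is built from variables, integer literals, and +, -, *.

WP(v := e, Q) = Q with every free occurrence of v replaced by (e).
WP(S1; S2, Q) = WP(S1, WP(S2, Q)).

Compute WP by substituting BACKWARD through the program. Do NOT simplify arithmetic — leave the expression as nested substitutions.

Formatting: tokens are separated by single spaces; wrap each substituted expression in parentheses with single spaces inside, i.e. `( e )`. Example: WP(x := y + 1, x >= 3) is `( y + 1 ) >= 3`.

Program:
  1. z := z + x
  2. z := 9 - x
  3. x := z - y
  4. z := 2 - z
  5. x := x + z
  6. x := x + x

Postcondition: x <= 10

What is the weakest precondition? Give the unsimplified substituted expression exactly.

post: x <= 10
stmt 6: x := x + x  -- replace 1 occurrence(s) of x with (x + x)
  => ( x + x ) <= 10
stmt 5: x := x + z  -- replace 2 occurrence(s) of x with (x + z)
  => ( ( x + z ) + ( x + z ) ) <= 10
stmt 4: z := 2 - z  -- replace 2 occurrence(s) of z with (2 - z)
  => ( ( x + ( 2 - z ) ) + ( x + ( 2 - z ) ) ) <= 10
stmt 3: x := z - y  -- replace 2 occurrence(s) of x with (z - y)
  => ( ( ( z - y ) + ( 2 - z ) ) + ( ( z - y ) + ( 2 - z ) ) ) <= 10
stmt 2: z := 9 - x  -- replace 4 occurrence(s) of z with (9 - x)
  => ( ( ( ( 9 - x ) - y ) + ( 2 - ( 9 - x ) ) ) + ( ( ( 9 - x ) - y ) + ( 2 - ( 9 - x ) ) ) ) <= 10
stmt 1: z := z + x  -- replace 0 occurrence(s) of z with (z + x)
  => ( ( ( ( 9 - x ) - y ) + ( 2 - ( 9 - x ) ) ) + ( ( ( 9 - x ) - y ) + ( 2 - ( 9 - x ) ) ) ) <= 10

Answer: ( ( ( ( 9 - x ) - y ) + ( 2 - ( 9 - x ) ) ) + ( ( ( 9 - x ) - y ) + ( 2 - ( 9 - x ) ) ) ) <= 10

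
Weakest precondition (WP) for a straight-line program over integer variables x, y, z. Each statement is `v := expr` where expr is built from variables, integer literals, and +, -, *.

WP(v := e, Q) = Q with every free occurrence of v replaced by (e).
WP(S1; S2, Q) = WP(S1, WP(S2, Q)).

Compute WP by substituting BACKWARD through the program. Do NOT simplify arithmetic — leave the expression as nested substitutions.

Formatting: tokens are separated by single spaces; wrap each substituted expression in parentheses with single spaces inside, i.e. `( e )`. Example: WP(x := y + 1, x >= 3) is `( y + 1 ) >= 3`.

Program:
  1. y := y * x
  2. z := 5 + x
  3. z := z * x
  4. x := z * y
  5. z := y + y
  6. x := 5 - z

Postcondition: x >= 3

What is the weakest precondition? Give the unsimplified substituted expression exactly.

Answer: ( 5 - ( ( y * x ) + ( y * x ) ) ) >= 3

Derivation:
post: x >= 3
stmt 6: x := 5 - z  -- replace 1 occurrence(s) of x with (5 - z)
  => ( 5 - z ) >= 3
stmt 5: z := y + y  -- replace 1 occurrence(s) of z with (y + y)
  => ( 5 - ( y + y ) ) >= 3
stmt 4: x := z * y  -- replace 0 occurrence(s) of x with (z * y)
  => ( 5 - ( y + y ) ) >= 3
stmt 3: z := z * x  -- replace 0 occurrence(s) of z with (z * x)
  => ( 5 - ( y + y ) ) >= 3
stmt 2: z := 5 + x  -- replace 0 occurrence(s) of z with (5 + x)
  => ( 5 - ( y + y ) ) >= 3
stmt 1: y := y * x  -- replace 2 occurrence(s) of y with (y * x)
  => ( 5 - ( ( y * x ) + ( y * x ) ) ) >= 3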